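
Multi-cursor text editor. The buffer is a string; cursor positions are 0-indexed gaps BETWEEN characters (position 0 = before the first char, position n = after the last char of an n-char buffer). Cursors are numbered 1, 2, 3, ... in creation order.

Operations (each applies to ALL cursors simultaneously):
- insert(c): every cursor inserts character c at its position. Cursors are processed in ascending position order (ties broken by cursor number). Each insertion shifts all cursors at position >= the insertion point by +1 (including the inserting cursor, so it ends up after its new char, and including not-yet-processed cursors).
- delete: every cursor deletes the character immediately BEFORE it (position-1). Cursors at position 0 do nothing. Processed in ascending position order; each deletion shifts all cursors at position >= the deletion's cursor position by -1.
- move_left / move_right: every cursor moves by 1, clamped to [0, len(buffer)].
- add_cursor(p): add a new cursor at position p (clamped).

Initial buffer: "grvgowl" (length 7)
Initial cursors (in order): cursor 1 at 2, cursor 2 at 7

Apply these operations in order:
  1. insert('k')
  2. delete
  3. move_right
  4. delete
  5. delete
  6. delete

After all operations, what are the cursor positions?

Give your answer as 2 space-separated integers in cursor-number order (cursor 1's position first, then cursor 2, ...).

Answer: 0 1

Derivation:
After op 1 (insert('k')): buffer="grkvgowlk" (len 9), cursors c1@3 c2@9, authorship ..1.....2
After op 2 (delete): buffer="grvgowl" (len 7), cursors c1@2 c2@7, authorship .......
After op 3 (move_right): buffer="grvgowl" (len 7), cursors c1@3 c2@7, authorship .......
After op 4 (delete): buffer="grgow" (len 5), cursors c1@2 c2@5, authorship .....
After op 5 (delete): buffer="ggo" (len 3), cursors c1@1 c2@3, authorship ...
After op 6 (delete): buffer="g" (len 1), cursors c1@0 c2@1, authorship .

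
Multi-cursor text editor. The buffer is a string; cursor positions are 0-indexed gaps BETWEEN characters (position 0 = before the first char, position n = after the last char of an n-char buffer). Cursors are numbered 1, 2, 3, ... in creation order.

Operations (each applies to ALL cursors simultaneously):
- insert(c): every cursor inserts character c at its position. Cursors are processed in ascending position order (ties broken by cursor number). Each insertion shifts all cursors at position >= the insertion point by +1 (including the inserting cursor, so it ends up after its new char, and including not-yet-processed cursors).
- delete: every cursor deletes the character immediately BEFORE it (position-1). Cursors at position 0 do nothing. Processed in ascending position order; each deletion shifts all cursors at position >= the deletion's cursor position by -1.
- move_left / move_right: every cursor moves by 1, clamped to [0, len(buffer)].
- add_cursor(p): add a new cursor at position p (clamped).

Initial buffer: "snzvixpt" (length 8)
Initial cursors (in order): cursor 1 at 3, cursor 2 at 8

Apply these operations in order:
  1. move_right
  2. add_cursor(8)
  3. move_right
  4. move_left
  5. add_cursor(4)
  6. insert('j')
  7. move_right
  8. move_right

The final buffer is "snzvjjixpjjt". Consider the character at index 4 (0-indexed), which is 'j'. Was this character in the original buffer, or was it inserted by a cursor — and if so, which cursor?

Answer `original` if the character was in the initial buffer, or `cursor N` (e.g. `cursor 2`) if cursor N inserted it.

Answer: cursor 1

Derivation:
After op 1 (move_right): buffer="snzvixpt" (len 8), cursors c1@4 c2@8, authorship ........
After op 2 (add_cursor(8)): buffer="snzvixpt" (len 8), cursors c1@4 c2@8 c3@8, authorship ........
After op 3 (move_right): buffer="snzvixpt" (len 8), cursors c1@5 c2@8 c3@8, authorship ........
After op 4 (move_left): buffer="snzvixpt" (len 8), cursors c1@4 c2@7 c3@7, authorship ........
After op 5 (add_cursor(4)): buffer="snzvixpt" (len 8), cursors c1@4 c4@4 c2@7 c3@7, authorship ........
After op 6 (insert('j')): buffer="snzvjjixpjjt" (len 12), cursors c1@6 c4@6 c2@11 c3@11, authorship ....14...23.
After op 7 (move_right): buffer="snzvjjixpjjt" (len 12), cursors c1@7 c4@7 c2@12 c3@12, authorship ....14...23.
After op 8 (move_right): buffer="snzvjjixpjjt" (len 12), cursors c1@8 c4@8 c2@12 c3@12, authorship ....14...23.
Authorship (.=original, N=cursor N): . . . . 1 4 . . . 2 3 .
Index 4: author = 1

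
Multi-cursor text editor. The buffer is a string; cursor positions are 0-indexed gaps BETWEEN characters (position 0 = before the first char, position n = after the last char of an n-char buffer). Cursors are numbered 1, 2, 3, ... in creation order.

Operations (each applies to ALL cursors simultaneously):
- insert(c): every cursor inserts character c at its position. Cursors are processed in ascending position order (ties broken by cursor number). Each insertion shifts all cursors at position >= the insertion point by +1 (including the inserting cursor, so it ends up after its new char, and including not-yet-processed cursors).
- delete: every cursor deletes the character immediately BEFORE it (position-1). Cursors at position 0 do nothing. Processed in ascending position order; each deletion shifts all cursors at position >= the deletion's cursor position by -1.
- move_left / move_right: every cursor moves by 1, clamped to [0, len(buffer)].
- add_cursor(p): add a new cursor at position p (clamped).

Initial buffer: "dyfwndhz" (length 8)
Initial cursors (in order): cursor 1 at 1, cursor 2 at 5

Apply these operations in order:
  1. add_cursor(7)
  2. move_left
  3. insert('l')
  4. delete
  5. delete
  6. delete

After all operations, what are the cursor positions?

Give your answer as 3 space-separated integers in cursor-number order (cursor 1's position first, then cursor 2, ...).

Answer: 0 2 2

Derivation:
After op 1 (add_cursor(7)): buffer="dyfwndhz" (len 8), cursors c1@1 c2@5 c3@7, authorship ........
After op 2 (move_left): buffer="dyfwndhz" (len 8), cursors c1@0 c2@4 c3@6, authorship ........
After op 3 (insert('l')): buffer="ldyfwlndlhz" (len 11), cursors c1@1 c2@6 c3@9, authorship 1....2..3..
After op 4 (delete): buffer="dyfwndhz" (len 8), cursors c1@0 c2@4 c3@6, authorship ........
After op 5 (delete): buffer="dyfnhz" (len 6), cursors c1@0 c2@3 c3@4, authorship ......
After op 6 (delete): buffer="dyhz" (len 4), cursors c1@0 c2@2 c3@2, authorship ....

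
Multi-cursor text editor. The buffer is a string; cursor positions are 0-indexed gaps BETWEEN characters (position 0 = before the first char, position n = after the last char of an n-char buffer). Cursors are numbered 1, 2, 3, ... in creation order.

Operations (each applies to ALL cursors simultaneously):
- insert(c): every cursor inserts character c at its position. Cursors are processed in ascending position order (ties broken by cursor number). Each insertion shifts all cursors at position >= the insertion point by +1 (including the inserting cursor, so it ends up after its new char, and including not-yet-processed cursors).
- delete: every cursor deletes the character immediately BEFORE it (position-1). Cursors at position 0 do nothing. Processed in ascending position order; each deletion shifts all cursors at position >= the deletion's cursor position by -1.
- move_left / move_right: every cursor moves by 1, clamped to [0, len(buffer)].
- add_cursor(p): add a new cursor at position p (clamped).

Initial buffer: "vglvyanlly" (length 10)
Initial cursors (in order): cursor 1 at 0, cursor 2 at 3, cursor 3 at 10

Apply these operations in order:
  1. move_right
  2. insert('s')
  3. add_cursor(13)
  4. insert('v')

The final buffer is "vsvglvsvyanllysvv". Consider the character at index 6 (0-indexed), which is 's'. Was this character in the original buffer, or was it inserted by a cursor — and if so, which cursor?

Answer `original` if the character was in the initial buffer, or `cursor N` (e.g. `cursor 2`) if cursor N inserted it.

Answer: cursor 2

Derivation:
After op 1 (move_right): buffer="vglvyanlly" (len 10), cursors c1@1 c2@4 c3@10, authorship ..........
After op 2 (insert('s')): buffer="vsglvsyanllys" (len 13), cursors c1@2 c2@6 c3@13, authorship .1...2......3
After op 3 (add_cursor(13)): buffer="vsglvsyanllys" (len 13), cursors c1@2 c2@6 c3@13 c4@13, authorship .1...2......3
After op 4 (insert('v')): buffer="vsvglvsvyanllysvv" (len 17), cursors c1@3 c2@8 c3@17 c4@17, authorship .11...22......334
Authorship (.=original, N=cursor N): . 1 1 . . . 2 2 . . . . . . 3 3 4
Index 6: author = 2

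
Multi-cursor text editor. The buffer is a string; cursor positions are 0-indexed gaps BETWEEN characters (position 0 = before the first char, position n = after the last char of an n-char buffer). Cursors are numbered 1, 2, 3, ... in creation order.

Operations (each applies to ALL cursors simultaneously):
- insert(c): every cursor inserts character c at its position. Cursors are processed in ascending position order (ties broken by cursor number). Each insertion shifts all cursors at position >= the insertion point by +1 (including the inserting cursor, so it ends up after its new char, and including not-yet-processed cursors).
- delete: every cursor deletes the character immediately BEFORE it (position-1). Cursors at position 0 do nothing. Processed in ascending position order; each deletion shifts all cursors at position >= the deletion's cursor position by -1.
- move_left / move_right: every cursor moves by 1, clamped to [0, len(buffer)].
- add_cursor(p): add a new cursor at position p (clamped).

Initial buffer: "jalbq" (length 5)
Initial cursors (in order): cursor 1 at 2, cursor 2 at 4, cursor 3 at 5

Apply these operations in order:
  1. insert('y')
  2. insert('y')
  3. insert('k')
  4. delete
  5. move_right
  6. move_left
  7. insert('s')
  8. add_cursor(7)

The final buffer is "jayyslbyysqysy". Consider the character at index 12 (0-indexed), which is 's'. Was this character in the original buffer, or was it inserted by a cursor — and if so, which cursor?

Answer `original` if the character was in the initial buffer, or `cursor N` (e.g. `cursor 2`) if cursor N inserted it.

Answer: cursor 3

Derivation:
After op 1 (insert('y')): buffer="jaylbyqy" (len 8), cursors c1@3 c2@6 c3@8, authorship ..1..2.3
After op 2 (insert('y')): buffer="jayylbyyqyy" (len 11), cursors c1@4 c2@8 c3@11, authorship ..11..22.33
After op 3 (insert('k')): buffer="jayyklbyykqyyk" (len 14), cursors c1@5 c2@10 c3@14, authorship ..111..222.333
After op 4 (delete): buffer="jayylbyyqyy" (len 11), cursors c1@4 c2@8 c3@11, authorship ..11..22.33
After op 5 (move_right): buffer="jayylbyyqyy" (len 11), cursors c1@5 c2@9 c3@11, authorship ..11..22.33
After op 6 (move_left): buffer="jayylbyyqyy" (len 11), cursors c1@4 c2@8 c3@10, authorship ..11..22.33
After op 7 (insert('s')): buffer="jayyslbyysqysy" (len 14), cursors c1@5 c2@10 c3@13, authorship ..111..222.333
After op 8 (add_cursor(7)): buffer="jayyslbyysqysy" (len 14), cursors c1@5 c4@7 c2@10 c3@13, authorship ..111..222.333
Authorship (.=original, N=cursor N): . . 1 1 1 . . 2 2 2 . 3 3 3
Index 12: author = 3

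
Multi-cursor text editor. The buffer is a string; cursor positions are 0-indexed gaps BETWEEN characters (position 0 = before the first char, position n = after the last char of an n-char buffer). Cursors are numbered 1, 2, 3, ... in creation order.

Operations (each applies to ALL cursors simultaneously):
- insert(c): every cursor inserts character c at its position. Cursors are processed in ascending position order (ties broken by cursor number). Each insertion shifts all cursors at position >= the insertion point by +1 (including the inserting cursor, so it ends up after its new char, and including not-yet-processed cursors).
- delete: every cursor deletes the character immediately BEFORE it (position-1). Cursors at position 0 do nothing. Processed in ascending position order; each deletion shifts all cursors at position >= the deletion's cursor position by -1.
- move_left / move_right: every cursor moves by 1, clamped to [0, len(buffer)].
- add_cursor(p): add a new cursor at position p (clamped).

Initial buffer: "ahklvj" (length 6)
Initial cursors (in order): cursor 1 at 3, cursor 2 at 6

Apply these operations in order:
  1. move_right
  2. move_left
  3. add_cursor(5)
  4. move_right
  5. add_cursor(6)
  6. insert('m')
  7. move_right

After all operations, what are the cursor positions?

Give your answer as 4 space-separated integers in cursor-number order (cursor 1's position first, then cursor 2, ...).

Answer: 6 10 10 10

Derivation:
After op 1 (move_right): buffer="ahklvj" (len 6), cursors c1@4 c2@6, authorship ......
After op 2 (move_left): buffer="ahklvj" (len 6), cursors c1@3 c2@5, authorship ......
After op 3 (add_cursor(5)): buffer="ahklvj" (len 6), cursors c1@3 c2@5 c3@5, authorship ......
After op 4 (move_right): buffer="ahklvj" (len 6), cursors c1@4 c2@6 c3@6, authorship ......
After op 5 (add_cursor(6)): buffer="ahklvj" (len 6), cursors c1@4 c2@6 c3@6 c4@6, authorship ......
After op 6 (insert('m')): buffer="ahklmvjmmm" (len 10), cursors c1@5 c2@10 c3@10 c4@10, authorship ....1..234
After op 7 (move_right): buffer="ahklmvjmmm" (len 10), cursors c1@6 c2@10 c3@10 c4@10, authorship ....1..234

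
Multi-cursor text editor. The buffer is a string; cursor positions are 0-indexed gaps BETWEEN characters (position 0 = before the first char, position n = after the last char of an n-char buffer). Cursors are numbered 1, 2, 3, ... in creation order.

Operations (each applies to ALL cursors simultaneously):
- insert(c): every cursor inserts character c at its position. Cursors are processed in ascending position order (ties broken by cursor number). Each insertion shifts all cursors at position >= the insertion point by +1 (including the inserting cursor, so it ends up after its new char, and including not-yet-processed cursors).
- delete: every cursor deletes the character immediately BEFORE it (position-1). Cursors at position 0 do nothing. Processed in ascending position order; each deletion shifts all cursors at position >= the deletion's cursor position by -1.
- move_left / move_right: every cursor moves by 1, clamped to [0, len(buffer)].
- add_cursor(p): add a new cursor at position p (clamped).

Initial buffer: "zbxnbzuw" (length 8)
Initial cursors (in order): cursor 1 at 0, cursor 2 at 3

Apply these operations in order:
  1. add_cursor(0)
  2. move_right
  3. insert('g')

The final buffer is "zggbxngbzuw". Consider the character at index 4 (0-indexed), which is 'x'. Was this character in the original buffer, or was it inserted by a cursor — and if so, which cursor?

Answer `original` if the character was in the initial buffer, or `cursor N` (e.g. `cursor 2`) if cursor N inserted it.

After op 1 (add_cursor(0)): buffer="zbxnbzuw" (len 8), cursors c1@0 c3@0 c2@3, authorship ........
After op 2 (move_right): buffer="zbxnbzuw" (len 8), cursors c1@1 c3@1 c2@4, authorship ........
After op 3 (insert('g')): buffer="zggbxngbzuw" (len 11), cursors c1@3 c3@3 c2@7, authorship .13...2....
Authorship (.=original, N=cursor N): . 1 3 . . . 2 . . . .
Index 4: author = original

Answer: original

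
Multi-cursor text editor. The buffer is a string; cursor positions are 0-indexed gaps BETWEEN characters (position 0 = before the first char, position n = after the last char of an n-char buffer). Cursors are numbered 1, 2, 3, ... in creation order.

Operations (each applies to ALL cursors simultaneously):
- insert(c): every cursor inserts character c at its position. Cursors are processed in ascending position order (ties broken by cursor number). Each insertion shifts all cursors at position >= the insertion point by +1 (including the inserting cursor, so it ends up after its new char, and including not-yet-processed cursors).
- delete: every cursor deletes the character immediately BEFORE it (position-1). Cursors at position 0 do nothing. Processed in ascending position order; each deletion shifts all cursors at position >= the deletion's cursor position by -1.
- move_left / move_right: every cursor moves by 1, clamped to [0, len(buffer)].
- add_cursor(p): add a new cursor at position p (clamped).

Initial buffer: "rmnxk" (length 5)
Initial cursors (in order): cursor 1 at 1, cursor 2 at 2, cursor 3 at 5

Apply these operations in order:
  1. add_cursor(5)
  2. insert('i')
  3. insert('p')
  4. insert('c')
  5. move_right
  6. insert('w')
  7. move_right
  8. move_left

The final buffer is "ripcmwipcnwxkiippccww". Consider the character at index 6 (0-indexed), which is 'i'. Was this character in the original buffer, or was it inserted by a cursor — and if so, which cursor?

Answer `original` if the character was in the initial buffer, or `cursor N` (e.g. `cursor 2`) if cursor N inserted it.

After op 1 (add_cursor(5)): buffer="rmnxk" (len 5), cursors c1@1 c2@2 c3@5 c4@5, authorship .....
After op 2 (insert('i')): buffer="riminxkii" (len 9), cursors c1@2 c2@4 c3@9 c4@9, authorship .1.2...34
After op 3 (insert('p')): buffer="ripmipnxkiipp" (len 13), cursors c1@3 c2@6 c3@13 c4@13, authorship .11.22...3434
After op 4 (insert('c')): buffer="ripcmipcnxkiippcc" (len 17), cursors c1@4 c2@8 c3@17 c4@17, authorship .111.222...343434
After op 5 (move_right): buffer="ripcmipcnxkiippcc" (len 17), cursors c1@5 c2@9 c3@17 c4@17, authorship .111.222...343434
After op 6 (insert('w')): buffer="ripcmwipcnwxkiippccww" (len 21), cursors c1@6 c2@11 c3@21 c4@21, authorship .111.1222.2..34343434
After op 7 (move_right): buffer="ripcmwipcnwxkiippccww" (len 21), cursors c1@7 c2@12 c3@21 c4@21, authorship .111.1222.2..34343434
After op 8 (move_left): buffer="ripcmwipcnwxkiippccww" (len 21), cursors c1@6 c2@11 c3@20 c4@20, authorship .111.1222.2..34343434
Authorship (.=original, N=cursor N): . 1 1 1 . 1 2 2 2 . 2 . . 3 4 3 4 3 4 3 4
Index 6: author = 2

Answer: cursor 2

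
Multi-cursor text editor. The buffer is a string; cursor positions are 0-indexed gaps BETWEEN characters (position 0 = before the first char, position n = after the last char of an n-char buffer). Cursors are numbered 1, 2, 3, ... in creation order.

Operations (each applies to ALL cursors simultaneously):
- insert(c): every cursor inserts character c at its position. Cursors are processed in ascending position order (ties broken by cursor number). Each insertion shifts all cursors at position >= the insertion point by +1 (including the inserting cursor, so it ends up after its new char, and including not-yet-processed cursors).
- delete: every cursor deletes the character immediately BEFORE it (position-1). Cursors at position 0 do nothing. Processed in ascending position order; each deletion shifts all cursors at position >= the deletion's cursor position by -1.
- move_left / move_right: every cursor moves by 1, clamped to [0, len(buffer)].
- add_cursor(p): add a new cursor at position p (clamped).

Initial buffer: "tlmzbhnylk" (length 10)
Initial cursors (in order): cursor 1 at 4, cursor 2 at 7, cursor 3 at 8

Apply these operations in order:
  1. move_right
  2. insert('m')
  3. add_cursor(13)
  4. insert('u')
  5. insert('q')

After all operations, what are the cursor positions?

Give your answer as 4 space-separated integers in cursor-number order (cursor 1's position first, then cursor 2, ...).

After op 1 (move_right): buffer="tlmzbhnylk" (len 10), cursors c1@5 c2@8 c3@9, authorship ..........
After op 2 (insert('m')): buffer="tlmzbmhnymlmk" (len 13), cursors c1@6 c2@10 c3@12, authorship .....1...2.3.
After op 3 (add_cursor(13)): buffer="tlmzbmhnymlmk" (len 13), cursors c1@6 c2@10 c3@12 c4@13, authorship .....1...2.3.
After op 4 (insert('u')): buffer="tlmzbmuhnymulmuku" (len 17), cursors c1@7 c2@12 c3@15 c4@17, authorship .....11...22.33.4
After op 5 (insert('q')): buffer="tlmzbmuqhnymuqlmuqkuq" (len 21), cursors c1@8 c2@14 c3@18 c4@21, authorship .....111...222.333.44

Answer: 8 14 18 21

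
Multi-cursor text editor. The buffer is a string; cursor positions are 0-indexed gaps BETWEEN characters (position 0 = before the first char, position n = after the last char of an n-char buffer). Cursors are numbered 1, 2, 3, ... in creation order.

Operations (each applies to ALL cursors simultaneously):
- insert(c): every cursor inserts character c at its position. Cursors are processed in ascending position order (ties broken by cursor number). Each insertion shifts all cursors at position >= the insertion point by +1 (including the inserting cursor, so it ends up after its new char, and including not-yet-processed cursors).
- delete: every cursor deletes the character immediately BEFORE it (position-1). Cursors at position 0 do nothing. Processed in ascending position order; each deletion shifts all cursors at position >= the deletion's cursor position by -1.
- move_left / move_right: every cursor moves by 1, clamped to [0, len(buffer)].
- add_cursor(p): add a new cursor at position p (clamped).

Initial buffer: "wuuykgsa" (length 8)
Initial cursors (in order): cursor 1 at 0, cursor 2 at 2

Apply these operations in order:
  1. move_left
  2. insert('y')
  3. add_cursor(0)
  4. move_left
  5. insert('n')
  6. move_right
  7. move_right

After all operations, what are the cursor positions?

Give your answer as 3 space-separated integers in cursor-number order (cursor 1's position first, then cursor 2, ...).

After op 1 (move_left): buffer="wuuykgsa" (len 8), cursors c1@0 c2@1, authorship ........
After op 2 (insert('y')): buffer="ywyuuykgsa" (len 10), cursors c1@1 c2@3, authorship 1.2.......
After op 3 (add_cursor(0)): buffer="ywyuuykgsa" (len 10), cursors c3@0 c1@1 c2@3, authorship 1.2.......
After op 4 (move_left): buffer="ywyuuykgsa" (len 10), cursors c1@0 c3@0 c2@2, authorship 1.2.......
After op 5 (insert('n')): buffer="nnywnyuuykgsa" (len 13), cursors c1@2 c3@2 c2@5, authorship 131.22.......
After op 6 (move_right): buffer="nnywnyuuykgsa" (len 13), cursors c1@3 c3@3 c2@6, authorship 131.22.......
After op 7 (move_right): buffer="nnywnyuuykgsa" (len 13), cursors c1@4 c3@4 c2@7, authorship 131.22.......

Answer: 4 7 4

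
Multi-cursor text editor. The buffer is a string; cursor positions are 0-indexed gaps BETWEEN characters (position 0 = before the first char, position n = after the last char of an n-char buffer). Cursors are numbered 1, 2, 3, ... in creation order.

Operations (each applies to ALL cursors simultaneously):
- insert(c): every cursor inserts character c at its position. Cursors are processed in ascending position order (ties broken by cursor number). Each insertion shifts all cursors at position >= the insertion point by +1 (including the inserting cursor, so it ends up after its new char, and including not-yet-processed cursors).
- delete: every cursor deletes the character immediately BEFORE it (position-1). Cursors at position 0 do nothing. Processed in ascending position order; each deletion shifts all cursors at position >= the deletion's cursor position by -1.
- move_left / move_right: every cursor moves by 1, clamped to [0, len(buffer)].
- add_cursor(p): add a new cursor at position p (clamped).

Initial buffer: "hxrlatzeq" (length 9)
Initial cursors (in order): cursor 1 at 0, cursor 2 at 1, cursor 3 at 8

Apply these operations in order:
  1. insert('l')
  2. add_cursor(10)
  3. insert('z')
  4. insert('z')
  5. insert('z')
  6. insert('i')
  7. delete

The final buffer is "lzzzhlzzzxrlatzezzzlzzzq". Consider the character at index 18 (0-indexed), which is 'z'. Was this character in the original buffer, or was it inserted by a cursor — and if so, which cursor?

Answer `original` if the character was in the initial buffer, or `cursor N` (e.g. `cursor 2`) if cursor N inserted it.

Answer: cursor 4

Derivation:
After op 1 (insert('l')): buffer="lhlxrlatzelq" (len 12), cursors c1@1 c2@3 c3@11, authorship 1.2.......3.
After op 2 (add_cursor(10)): buffer="lhlxrlatzelq" (len 12), cursors c1@1 c2@3 c4@10 c3@11, authorship 1.2.......3.
After op 3 (insert('z')): buffer="lzhlzxrlatzezlzq" (len 16), cursors c1@2 c2@5 c4@13 c3@15, authorship 11.22.......433.
After op 4 (insert('z')): buffer="lzzhlzzxrlatzezzlzzq" (len 20), cursors c1@3 c2@7 c4@16 c3@19, authorship 111.222.......44333.
After op 5 (insert('z')): buffer="lzzzhlzzzxrlatzezzzlzzzq" (len 24), cursors c1@4 c2@9 c4@19 c3@23, authorship 1111.2222.......4443333.
After op 6 (insert('i')): buffer="lzzzihlzzzixrlatzezzzilzzziq" (len 28), cursors c1@5 c2@11 c4@22 c3@27, authorship 11111.22222.......444433333.
After op 7 (delete): buffer="lzzzhlzzzxrlatzezzzlzzzq" (len 24), cursors c1@4 c2@9 c4@19 c3@23, authorship 1111.2222.......4443333.
Authorship (.=original, N=cursor N): 1 1 1 1 . 2 2 2 2 . . . . . . . 4 4 4 3 3 3 3 .
Index 18: author = 4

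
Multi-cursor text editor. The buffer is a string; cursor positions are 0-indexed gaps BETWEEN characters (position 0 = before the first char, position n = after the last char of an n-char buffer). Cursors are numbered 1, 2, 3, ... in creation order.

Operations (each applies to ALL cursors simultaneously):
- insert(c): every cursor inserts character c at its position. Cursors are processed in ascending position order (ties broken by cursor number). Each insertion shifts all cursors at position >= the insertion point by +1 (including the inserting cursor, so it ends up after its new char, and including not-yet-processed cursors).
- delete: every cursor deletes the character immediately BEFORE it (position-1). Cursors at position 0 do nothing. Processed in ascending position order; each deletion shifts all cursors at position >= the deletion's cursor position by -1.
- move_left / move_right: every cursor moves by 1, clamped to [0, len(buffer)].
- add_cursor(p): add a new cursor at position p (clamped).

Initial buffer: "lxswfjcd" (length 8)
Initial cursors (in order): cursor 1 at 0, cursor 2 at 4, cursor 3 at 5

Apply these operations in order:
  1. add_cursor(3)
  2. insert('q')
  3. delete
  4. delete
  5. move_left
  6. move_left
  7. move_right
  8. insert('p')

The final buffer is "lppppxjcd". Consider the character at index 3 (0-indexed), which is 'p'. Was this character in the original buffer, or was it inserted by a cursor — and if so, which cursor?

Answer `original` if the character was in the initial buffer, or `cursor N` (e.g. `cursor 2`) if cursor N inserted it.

Answer: cursor 3

Derivation:
After op 1 (add_cursor(3)): buffer="lxswfjcd" (len 8), cursors c1@0 c4@3 c2@4 c3@5, authorship ........
After op 2 (insert('q')): buffer="qlxsqwqfqjcd" (len 12), cursors c1@1 c4@5 c2@7 c3@9, authorship 1...4.2.3...
After op 3 (delete): buffer="lxswfjcd" (len 8), cursors c1@0 c4@3 c2@4 c3@5, authorship ........
After op 4 (delete): buffer="lxjcd" (len 5), cursors c1@0 c2@2 c3@2 c4@2, authorship .....
After op 5 (move_left): buffer="lxjcd" (len 5), cursors c1@0 c2@1 c3@1 c4@1, authorship .....
After op 6 (move_left): buffer="lxjcd" (len 5), cursors c1@0 c2@0 c3@0 c4@0, authorship .....
After op 7 (move_right): buffer="lxjcd" (len 5), cursors c1@1 c2@1 c3@1 c4@1, authorship .....
After op 8 (insert('p')): buffer="lppppxjcd" (len 9), cursors c1@5 c2@5 c3@5 c4@5, authorship .1234....
Authorship (.=original, N=cursor N): . 1 2 3 4 . . . .
Index 3: author = 3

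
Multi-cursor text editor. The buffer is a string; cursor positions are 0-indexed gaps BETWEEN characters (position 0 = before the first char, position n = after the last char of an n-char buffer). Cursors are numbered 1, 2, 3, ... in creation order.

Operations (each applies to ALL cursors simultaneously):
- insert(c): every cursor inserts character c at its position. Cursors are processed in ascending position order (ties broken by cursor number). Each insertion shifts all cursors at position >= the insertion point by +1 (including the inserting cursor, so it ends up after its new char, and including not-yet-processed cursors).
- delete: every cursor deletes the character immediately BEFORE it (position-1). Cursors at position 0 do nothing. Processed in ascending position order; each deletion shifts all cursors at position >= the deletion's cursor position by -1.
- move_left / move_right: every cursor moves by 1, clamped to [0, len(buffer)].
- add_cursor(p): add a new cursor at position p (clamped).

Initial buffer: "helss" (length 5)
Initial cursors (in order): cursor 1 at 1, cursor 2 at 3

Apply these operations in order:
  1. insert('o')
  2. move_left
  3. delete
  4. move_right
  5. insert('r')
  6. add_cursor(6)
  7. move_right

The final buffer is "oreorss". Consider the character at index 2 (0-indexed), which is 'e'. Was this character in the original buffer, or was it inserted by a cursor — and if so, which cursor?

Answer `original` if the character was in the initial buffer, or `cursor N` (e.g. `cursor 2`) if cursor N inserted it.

After op 1 (insert('o')): buffer="hoeloss" (len 7), cursors c1@2 c2@5, authorship .1..2..
After op 2 (move_left): buffer="hoeloss" (len 7), cursors c1@1 c2@4, authorship .1..2..
After op 3 (delete): buffer="oeoss" (len 5), cursors c1@0 c2@2, authorship 1.2..
After op 4 (move_right): buffer="oeoss" (len 5), cursors c1@1 c2@3, authorship 1.2..
After op 5 (insert('r')): buffer="oreorss" (len 7), cursors c1@2 c2@5, authorship 11.22..
After op 6 (add_cursor(6)): buffer="oreorss" (len 7), cursors c1@2 c2@5 c3@6, authorship 11.22..
After op 7 (move_right): buffer="oreorss" (len 7), cursors c1@3 c2@6 c3@7, authorship 11.22..
Authorship (.=original, N=cursor N): 1 1 . 2 2 . .
Index 2: author = original

Answer: original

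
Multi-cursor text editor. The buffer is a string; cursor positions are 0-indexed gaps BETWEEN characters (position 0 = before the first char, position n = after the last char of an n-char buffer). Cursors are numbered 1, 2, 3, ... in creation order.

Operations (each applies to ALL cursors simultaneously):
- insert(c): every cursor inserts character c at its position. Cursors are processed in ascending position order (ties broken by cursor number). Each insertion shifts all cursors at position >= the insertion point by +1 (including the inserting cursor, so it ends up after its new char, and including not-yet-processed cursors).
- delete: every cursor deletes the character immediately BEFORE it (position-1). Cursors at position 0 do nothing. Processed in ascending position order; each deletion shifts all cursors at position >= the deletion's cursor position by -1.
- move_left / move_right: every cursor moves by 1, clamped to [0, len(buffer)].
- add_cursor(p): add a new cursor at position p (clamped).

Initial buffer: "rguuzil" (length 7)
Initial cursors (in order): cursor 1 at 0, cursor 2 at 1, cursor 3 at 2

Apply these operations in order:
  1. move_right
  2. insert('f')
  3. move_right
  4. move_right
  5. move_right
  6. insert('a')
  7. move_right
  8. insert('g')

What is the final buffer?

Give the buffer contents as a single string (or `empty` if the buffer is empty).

After op 1 (move_right): buffer="rguuzil" (len 7), cursors c1@1 c2@2 c3@3, authorship .......
After op 2 (insert('f')): buffer="rfgfufuzil" (len 10), cursors c1@2 c2@4 c3@6, authorship .1.2.3....
After op 3 (move_right): buffer="rfgfufuzil" (len 10), cursors c1@3 c2@5 c3@7, authorship .1.2.3....
After op 4 (move_right): buffer="rfgfufuzil" (len 10), cursors c1@4 c2@6 c3@8, authorship .1.2.3....
After op 5 (move_right): buffer="rfgfufuzil" (len 10), cursors c1@5 c2@7 c3@9, authorship .1.2.3....
After op 6 (insert('a')): buffer="rfgfuafuazial" (len 13), cursors c1@6 c2@9 c3@12, authorship .1.2.13.2..3.
After op 7 (move_right): buffer="rfgfuafuazial" (len 13), cursors c1@7 c2@10 c3@13, authorship .1.2.13.2..3.
After op 8 (insert('g')): buffer="rfgfuafguazgialg" (len 16), cursors c1@8 c2@12 c3@16, authorship .1.2.131.2.2.3.3

Answer: rfgfuafguazgialg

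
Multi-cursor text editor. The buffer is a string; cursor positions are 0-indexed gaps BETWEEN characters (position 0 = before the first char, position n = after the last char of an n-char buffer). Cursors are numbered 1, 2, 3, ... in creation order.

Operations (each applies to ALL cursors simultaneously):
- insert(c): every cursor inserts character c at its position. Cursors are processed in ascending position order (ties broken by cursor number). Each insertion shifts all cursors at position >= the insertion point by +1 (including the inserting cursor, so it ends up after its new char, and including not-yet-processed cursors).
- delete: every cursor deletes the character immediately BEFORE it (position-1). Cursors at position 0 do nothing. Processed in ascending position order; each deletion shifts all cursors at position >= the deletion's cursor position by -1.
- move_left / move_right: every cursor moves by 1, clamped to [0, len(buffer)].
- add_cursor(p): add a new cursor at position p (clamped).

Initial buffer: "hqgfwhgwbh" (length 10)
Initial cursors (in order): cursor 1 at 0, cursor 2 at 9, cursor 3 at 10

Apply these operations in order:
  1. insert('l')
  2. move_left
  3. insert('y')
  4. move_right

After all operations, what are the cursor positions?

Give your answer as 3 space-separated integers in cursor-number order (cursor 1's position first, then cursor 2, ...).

Answer: 2 13 16

Derivation:
After op 1 (insert('l')): buffer="lhqgfwhgwblhl" (len 13), cursors c1@1 c2@11 c3@13, authorship 1.........2.3
After op 2 (move_left): buffer="lhqgfwhgwblhl" (len 13), cursors c1@0 c2@10 c3@12, authorship 1.........2.3
After op 3 (insert('y')): buffer="ylhqgfwhgwbylhyl" (len 16), cursors c1@1 c2@12 c3@15, authorship 11.........22.33
After op 4 (move_right): buffer="ylhqgfwhgwbylhyl" (len 16), cursors c1@2 c2@13 c3@16, authorship 11.........22.33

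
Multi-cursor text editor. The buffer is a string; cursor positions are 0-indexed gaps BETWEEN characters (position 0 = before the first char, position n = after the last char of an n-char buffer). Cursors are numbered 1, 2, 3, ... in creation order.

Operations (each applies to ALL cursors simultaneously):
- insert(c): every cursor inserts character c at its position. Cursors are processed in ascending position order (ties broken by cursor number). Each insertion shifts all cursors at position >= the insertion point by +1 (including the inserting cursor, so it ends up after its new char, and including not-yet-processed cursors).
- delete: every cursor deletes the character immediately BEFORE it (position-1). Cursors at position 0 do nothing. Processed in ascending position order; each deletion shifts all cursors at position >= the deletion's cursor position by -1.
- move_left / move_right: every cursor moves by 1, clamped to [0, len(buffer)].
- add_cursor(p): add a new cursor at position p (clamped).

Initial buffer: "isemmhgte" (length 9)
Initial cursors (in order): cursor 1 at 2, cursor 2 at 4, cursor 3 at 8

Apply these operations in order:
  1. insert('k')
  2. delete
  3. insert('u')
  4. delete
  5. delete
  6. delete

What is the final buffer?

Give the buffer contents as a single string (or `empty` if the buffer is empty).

After op 1 (insert('k')): buffer="iskemkmhgtke" (len 12), cursors c1@3 c2@6 c3@11, authorship ..1..2....3.
After op 2 (delete): buffer="isemmhgte" (len 9), cursors c1@2 c2@4 c3@8, authorship .........
After op 3 (insert('u')): buffer="isuemumhgtue" (len 12), cursors c1@3 c2@6 c3@11, authorship ..1..2....3.
After op 4 (delete): buffer="isemmhgte" (len 9), cursors c1@2 c2@4 c3@8, authorship .........
After op 5 (delete): buffer="iemhge" (len 6), cursors c1@1 c2@2 c3@5, authorship ......
After op 6 (delete): buffer="mhe" (len 3), cursors c1@0 c2@0 c3@2, authorship ...

Answer: mhe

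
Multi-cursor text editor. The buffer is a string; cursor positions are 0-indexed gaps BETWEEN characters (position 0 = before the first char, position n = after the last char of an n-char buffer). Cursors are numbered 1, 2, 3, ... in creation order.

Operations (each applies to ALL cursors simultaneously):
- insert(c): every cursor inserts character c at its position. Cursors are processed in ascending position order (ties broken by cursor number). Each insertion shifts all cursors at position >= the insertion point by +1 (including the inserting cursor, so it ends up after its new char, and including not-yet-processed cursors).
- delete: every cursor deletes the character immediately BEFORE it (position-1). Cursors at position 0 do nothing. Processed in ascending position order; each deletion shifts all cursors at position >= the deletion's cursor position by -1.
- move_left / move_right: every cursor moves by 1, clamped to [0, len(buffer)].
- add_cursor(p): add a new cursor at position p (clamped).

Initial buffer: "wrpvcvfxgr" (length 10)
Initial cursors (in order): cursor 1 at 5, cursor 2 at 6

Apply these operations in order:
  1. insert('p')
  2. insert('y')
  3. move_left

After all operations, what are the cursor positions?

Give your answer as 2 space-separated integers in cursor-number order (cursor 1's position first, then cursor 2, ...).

After op 1 (insert('p')): buffer="wrpvcpvpfxgr" (len 12), cursors c1@6 c2@8, authorship .....1.2....
After op 2 (insert('y')): buffer="wrpvcpyvpyfxgr" (len 14), cursors c1@7 c2@10, authorship .....11.22....
After op 3 (move_left): buffer="wrpvcpyvpyfxgr" (len 14), cursors c1@6 c2@9, authorship .....11.22....

Answer: 6 9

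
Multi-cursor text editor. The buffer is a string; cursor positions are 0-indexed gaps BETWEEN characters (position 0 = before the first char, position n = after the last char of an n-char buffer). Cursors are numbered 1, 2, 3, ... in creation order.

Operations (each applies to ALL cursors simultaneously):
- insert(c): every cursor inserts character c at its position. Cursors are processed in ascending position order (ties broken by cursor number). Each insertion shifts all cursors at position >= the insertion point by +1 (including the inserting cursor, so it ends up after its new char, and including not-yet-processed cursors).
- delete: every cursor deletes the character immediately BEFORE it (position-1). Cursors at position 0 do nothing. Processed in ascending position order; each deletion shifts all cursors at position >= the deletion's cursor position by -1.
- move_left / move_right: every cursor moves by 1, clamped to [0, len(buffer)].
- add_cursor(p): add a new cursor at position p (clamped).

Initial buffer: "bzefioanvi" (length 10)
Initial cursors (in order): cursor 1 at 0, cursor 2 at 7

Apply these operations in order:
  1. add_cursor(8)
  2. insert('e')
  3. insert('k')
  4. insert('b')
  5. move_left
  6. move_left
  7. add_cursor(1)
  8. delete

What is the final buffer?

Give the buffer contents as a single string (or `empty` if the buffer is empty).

After op 1 (add_cursor(8)): buffer="bzefioanvi" (len 10), cursors c1@0 c2@7 c3@8, authorship ..........
After op 2 (insert('e')): buffer="ebzefioaenevi" (len 13), cursors c1@1 c2@9 c3@11, authorship 1.......2.3..
After op 3 (insert('k')): buffer="ekbzefioaeknekvi" (len 16), cursors c1@2 c2@11 c3@14, authorship 11.......22.33..
After op 4 (insert('b')): buffer="ekbbzefioaekbnekbvi" (len 19), cursors c1@3 c2@13 c3@17, authorship 111.......222.333..
After op 5 (move_left): buffer="ekbbzefioaekbnekbvi" (len 19), cursors c1@2 c2@12 c3@16, authorship 111.......222.333..
After op 6 (move_left): buffer="ekbbzefioaekbnekbvi" (len 19), cursors c1@1 c2@11 c3@15, authorship 111.......222.333..
After op 7 (add_cursor(1)): buffer="ekbbzefioaekbnekbvi" (len 19), cursors c1@1 c4@1 c2@11 c3@15, authorship 111.......222.333..
After op 8 (delete): buffer="kbbzefioakbnkbvi" (len 16), cursors c1@0 c4@0 c2@9 c3@12, authorship 11.......22.33..

Answer: kbbzefioakbnkbvi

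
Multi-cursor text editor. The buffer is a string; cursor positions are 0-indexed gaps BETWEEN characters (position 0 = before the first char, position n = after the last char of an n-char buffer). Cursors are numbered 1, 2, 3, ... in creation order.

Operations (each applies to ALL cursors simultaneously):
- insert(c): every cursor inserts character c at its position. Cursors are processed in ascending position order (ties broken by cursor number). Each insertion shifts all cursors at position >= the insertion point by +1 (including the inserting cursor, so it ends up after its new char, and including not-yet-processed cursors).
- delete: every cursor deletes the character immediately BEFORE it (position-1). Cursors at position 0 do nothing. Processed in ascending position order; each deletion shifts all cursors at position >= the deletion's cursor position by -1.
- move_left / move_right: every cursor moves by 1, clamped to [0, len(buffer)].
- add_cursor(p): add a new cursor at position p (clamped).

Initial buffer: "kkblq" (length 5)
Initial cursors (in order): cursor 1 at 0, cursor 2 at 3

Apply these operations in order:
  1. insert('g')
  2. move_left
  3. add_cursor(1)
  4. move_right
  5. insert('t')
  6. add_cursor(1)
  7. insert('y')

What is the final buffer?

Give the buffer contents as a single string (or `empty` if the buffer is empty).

After op 1 (insert('g')): buffer="gkkbglq" (len 7), cursors c1@1 c2@5, authorship 1...2..
After op 2 (move_left): buffer="gkkbglq" (len 7), cursors c1@0 c2@4, authorship 1...2..
After op 3 (add_cursor(1)): buffer="gkkbglq" (len 7), cursors c1@0 c3@1 c2@4, authorship 1...2..
After op 4 (move_right): buffer="gkkbglq" (len 7), cursors c1@1 c3@2 c2@5, authorship 1...2..
After op 5 (insert('t')): buffer="gtktkbgtlq" (len 10), cursors c1@2 c3@4 c2@8, authorship 11.3..22..
After op 6 (add_cursor(1)): buffer="gtktkbgtlq" (len 10), cursors c4@1 c1@2 c3@4 c2@8, authorship 11.3..22..
After op 7 (insert('y')): buffer="gytyktykbgtylq" (len 14), cursors c4@2 c1@4 c3@7 c2@12, authorship 1411.33..222..

Answer: gytyktykbgtylq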